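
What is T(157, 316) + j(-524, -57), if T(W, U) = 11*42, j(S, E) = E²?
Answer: 3711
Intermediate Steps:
T(W, U) = 462
T(157, 316) + j(-524, -57) = 462 + (-57)² = 462 + 3249 = 3711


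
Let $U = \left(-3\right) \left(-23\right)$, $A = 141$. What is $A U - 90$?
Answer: $9639$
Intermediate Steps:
$U = 69$
$A U - 90 = 141 \cdot 69 - 90 = 9729 - 90 = 9639$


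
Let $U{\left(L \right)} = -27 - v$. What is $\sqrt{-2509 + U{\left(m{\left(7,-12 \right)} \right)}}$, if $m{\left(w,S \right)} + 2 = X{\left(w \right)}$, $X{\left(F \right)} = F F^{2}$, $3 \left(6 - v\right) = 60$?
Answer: $i \sqrt{2522} \approx 50.22 i$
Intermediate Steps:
$v = -14$ ($v = 6 - 20 = -14$)
$X{\left(F \right)} = F^{3}$
$m{\left(w,S \right)} = -2 + w^{3}$
$U{\left(L \right)} = -13$ ($U{\left(L \right)} = -27 - -14 = -27 + 14 = -13$)
$\sqrt{-2509 + U{\left(m{\left(7,-12 \right)} \right)}} = \sqrt{-2509 - 13} = \sqrt{-2522} = i \sqrt{2522}$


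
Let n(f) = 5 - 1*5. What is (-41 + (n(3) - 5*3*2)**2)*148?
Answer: 127132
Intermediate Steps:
n(f) = 0 (n(f) = 5 - 5 = 0)
(-41 + (n(3) - 5*3*2)**2)*148 = (-41 + (0 - 5*3*2)**2)*148 = (-41 + (0 - 15*2)**2)*148 = (-41 + (0 - 30)**2)*148 = (-41 + (-30)**2)*148 = (-41 + 900)*148 = 859*148 = 127132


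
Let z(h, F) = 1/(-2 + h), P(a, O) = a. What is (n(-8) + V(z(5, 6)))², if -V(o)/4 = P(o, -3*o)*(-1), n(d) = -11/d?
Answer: 4225/576 ≈ 7.3351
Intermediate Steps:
V(o) = 4*o (V(o) = -4*o*(-1) = -(-4)*o = 4*o)
(n(-8) + V(z(5, 6)))² = (-11/(-8) + 4/(-2 + 5))² = (-11*(-⅛) + 4/3)² = (11/8 + 4*(⅓))² = (11/8 + 4/3)² = (65/24)² = 4225/576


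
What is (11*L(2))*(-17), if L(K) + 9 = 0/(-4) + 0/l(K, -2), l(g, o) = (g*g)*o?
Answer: 1683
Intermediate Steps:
l(g, o) = o*g² (l(g, o) = g²*o = o*g²)
L(K) = -9 (L(K) = -9 + (0/(-4) + 0/((-2*K²))) = -9 + (0*(-¼) + 0*(-1/(2*K²))) = -9 + (0 + 0) = -9 + 0 = -9)
(11*L(2))*(-17) = (11*(-9))*(-17) = -99*(-17) = 1683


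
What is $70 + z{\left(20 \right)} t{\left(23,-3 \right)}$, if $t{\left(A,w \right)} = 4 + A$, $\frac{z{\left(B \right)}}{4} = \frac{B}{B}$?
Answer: $178$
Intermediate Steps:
$z{\left(B \right)} = 4$ ($z{\left(B \right)} = 4 \frac{B}{B} = 4 \cdot 1 = 4$)
$70 + z{\left(20 \right)} t{\left(23,-3 \right)} = 70 + 4 \left(4 + 23\right) = 70 + 4 \cdot 27 = 70 + 108 = 178$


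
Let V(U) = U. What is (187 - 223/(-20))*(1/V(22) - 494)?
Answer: -43065921/440 ≈ -97877.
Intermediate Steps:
(187 - 223/(-20))*(1/V(22) - 494) = (187 - 223/(-20))*(1/22 - 494) = (187 - 223*(-1/20))*(1/22 - 494) = (187 + 223/20)*(-10867/22) = (3963/20)*(-10867/22) = -43065921/440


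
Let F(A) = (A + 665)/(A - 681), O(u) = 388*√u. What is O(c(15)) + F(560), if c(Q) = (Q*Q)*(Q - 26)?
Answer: -1225/121 + 5820*I*√11 ≈ -10.124 + 19303.0*I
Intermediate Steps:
c(Q) = Q²*(-26 + Q)
F(A) = (665 + A)/(-681 + A)
O(c(15)) + F(560) = 388*√(15²*(-26 + 15)) + (665 + 560)/(-681 + 560) = 388*√(225*(-11)) + 1225/(-121) = 388*√(-2475) - 1/121*1225 = 388*(15*I*√11) - 1225/121 = 5820*I*√11 - 1225/121 = -1225/121 + 5820*I*√11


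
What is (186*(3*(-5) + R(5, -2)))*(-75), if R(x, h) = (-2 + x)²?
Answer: 83700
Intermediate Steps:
(186*(3*(-5) + R(5, -2)))*(-75) = (186*(3*(-5) + (-2 + 5)²))*(-75) = (186*(-15 + 3²))*(-75) = (186*(-15 + 9))*(-75) = (186*(-6))*(-75) = -1116*(-75) = 83700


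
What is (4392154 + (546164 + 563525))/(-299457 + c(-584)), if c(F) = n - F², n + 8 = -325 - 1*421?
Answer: -5501843/641267 ≈ -8.5797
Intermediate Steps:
n = -754 (n = -8 + (-325 - 1*421) = -8 + (-325 - 421) = -8 - 746 = -754)
c(F) = -754 - F²
(4392154 + (546164 + 563525))/(-299457 + c(-584)) = (4392154 + (546164 + 563525))/(-299457 + (-754 - 1*(-584)²)) = (4392154 + 1109689)/(-299457 + (-754 - 1*341056)) = 5501843/(-299457 + (-754 - 341056)) = 5501843/(-299457 - 341810) = 5501843/(-641267) = 5501843*(-1/641267) = -5501843/641267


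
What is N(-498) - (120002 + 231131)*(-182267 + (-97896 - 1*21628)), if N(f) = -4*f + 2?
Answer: 105968781197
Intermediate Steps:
N(f) = 2 - 4*f
N(-498) - (120002 + 231131)*(-182267 + (-97896 - 1*21628)) = (2 - 4*(-498)) - (120002 + 231131)*(-182267 + (-97896 - 1*21628)) = (2 + 1992) - 351133*(-182267 + (-97896 - 21628)) = 1994 - 351133*(-182267 - 119524) = 1994 - 351133*(-301791) = 1994 - 1*(-105968779203) = 1994 + 105968779203 = 105968781197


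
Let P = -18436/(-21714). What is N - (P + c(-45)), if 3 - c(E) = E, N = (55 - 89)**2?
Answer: 1092758/987 ≈ 1107.2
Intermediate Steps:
N = 1156 (N = (-34)**2 = 1156)
P = 838/987 (P = -18436*(-1/21714) = 838/987 ≈ 0.84904)
c(E) = 3 - E
N - (P + c(-45)) = 1156 - (838/987 + (3 - 1*(-45))) = 1156 - (838/987 + (3 + 45)) = 1156 - (838/987 + 48) = 1156 - 1*48214/987 = 1156 - 48214/987 = 1092758/987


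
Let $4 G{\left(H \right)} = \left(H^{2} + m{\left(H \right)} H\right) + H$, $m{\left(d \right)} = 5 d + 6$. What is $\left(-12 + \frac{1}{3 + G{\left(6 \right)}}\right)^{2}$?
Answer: $\frac{2617924}{18225} \approx 143.64$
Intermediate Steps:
$m{\left(d \right)} = 6 + 5 d$
$G{\left(H \right)} = \frac{H}{4} + \frac{H^{2}}{4} + \frac{H \left(6 + 5 H\right)}{4}$ ($G{\left(H \right)} = \frac{\left(H^{2} + \left(6 + 5 H\right) H\right) + H}{4} = \frac{\left(H^{2} + H \left(6 + 5 H\right)\right) + H}{4} = \frac{H + H^{2} + H \left(6 + 5 H\right)}{4} = \frac{H}{4} + \frac{H^{2}}{4} + \frac{H \left(6 + 5 H\right)}{4}$)
$\left(-12 + \frac{1}{3 + G{\left(6 \right)}}\right)^{2} = \left(-12 + \frac{1}{3 + \frac{1}{4} \cdot 6 \left(7 + 6 \cdot 6\right)}\right)^{2} = \left(-12 + \frac{1}{3 + \frac{1}{4} \cdot 6 \left(7 + 36\right)}\right)^{2} = \left(-12 + \frac{1}{3 + \frac{1}{4} \cdot 6 \cdot 43}\right)^{2} = \left(-12 + \frac{1}{3 + \frac{129}{2}}\right)^{2} = \left(-12 + \frac{1}{\frac{135}{2}}\right)^{2} = \left(-12 + \frac{2}{135}\right)^{2} = \left(- \frac{1618}{135}\right)^{2} = \frac{2617924}{18225}$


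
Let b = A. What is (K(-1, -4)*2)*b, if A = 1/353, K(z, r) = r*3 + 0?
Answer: -24/353 ≈ -0.067989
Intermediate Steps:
K(z, r) = 3*r (K(z, r) = 3*r + 0 = 3*r)
A = 1/353 ≈ 0.0028329
b = 1/353 ≈ 0.0028329
(K(-1, -4)*2)*b = ((3*(-4))*2)*(1/353) = -12*2*(1/353) = -24*1/353 = -24/353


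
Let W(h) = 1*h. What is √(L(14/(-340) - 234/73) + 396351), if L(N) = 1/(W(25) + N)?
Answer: √28885216705317221/269959 ≈ 629.56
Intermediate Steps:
W(h) = h
L(N) = 1/(25 + N)
√(L(14/(-340) - 234/73) + 396351) = √(1/(25 + (14/(-340) - 234/73)) + 396351) = √(1/(25 + (14*(-1/340) - 234*1/73)) + 396351) = √(1/(25 + (-7/170 - 234/73)) + 396351) = √(1/(25 - 40291/12410) + 396351) = √(1/(269959/12410) + 396351) = √(12410/269959 + 396351) = √(106998532019/269959) = √28885216705317221/269959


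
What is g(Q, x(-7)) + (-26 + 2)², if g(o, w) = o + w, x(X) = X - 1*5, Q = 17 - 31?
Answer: 550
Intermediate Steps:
Q = -14
x(X) = -5 + X (x(X) = X - 5 = -5 + X)
g(Q, x(-7)) + (-26 + 2)² = (-14 + (-5 - 7)) + (-26 + 2)² = (-14 - 12) + (-24)² = -26 + 576 = 550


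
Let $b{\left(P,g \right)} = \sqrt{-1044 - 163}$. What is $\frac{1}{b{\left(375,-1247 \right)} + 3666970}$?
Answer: $\frac{3666970}{13446668982107} - \frac{i \sqrt{1207}}{13446668982107} \approx 2.727 \cdot 10^{-7} - 2.5837 \cdot 10^{-12} i$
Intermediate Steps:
$b{\left(P,g \right)} = i \sqrt{1207}$ ($b{\left(P,g \right)} = \sqrt{-1207} = i \sqrt{1207}$)
$\frac{1}{b{\left(375,-1247 \right)} + 3666970} = \frac{1}{i \sqrt{1207} + 3666970} = \frac{1}{3666970 + i \sqrt{1207}}$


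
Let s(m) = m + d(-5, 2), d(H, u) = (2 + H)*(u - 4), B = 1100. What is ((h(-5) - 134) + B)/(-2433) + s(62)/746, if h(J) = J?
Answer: -275731/907509 ≈ -0.30383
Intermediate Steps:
d(H, u) = (-4 + u)*(2 + H) (d(H, u) = (2 + H)*(-4 + u) = (-4 + u)*(2 + H))
s(m) = 6 + m (s(m) = m + (-8 - 4*(-5) + 2*2 - 5*2) = m + (-8 + 20 + 4 - 10) = m + 6 = 6 + m)
((h(-5) - 134) + B)/(-2433) + s(62)/746 = ((-5 - 134) + 1100)/(-2433) + (6 + 62)/746 = (-139 + 1100)*(-1/2433) + 68*(1/746) = 961*(-1/2433) + 34/373 = -961/2433 + 34/373 = -275731/907509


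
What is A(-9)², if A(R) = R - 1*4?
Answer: 169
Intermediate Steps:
A(R) = -4 + R (A(R) = R - 4 = -4 + R)
A(-9)² = (-4 - 9)² = (-13)² = 169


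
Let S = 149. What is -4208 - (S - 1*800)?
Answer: -3557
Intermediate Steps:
-4208 - (S - 1*800) = -4208 - (149 - 1*800) = -4208 - (149 - 800) = -4208 - 1*(-651) = -4208 + 651 = -3557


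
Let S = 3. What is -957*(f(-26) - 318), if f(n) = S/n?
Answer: 7915347/26 ≈ 3.0444e+5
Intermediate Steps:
f(n) = 3/n
-957*(f(-26) - 318) = -957*(3/(-26) - 318) = -957*(3*(-1/26) - 318) = -957*(-3/26 - 318) = -957*(-8271/26) = 7915347/26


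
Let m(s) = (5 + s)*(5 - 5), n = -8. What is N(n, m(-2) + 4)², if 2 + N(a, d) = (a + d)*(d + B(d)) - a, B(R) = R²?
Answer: 5476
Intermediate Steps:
m(s) = 0 (m(s) = (5 + s)*0 = 0)
N(a, d) = -2 - a + (a + d)*(d + d²) (N(a, d) = -2 + ((a + d)*(d + d²) - a) = -2 + (-a + (a + d)*(d + d²)) = -2 - a + (a + d)*(d + d²))
N(n, m(-2) + 4)² = (-2 + (0 + 4)² + (0 + 4)³ - 1*(-8) - 8*(0 + 4) - 8*(0 + 4)²)² = (-2 + 4² + 4³ + 8 - 8*4 - 8*4²)² = (-2 + 16 + 64 + 8 - 32 - 8*16)² = (-2 + 16 + 64 + 8 - 32 - 128)² = (-74)² = 5476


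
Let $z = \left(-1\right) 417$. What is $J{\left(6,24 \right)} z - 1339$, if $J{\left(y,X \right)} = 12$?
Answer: $-6343$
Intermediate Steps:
$z = -417$
$J{\left(6,24 \right)} z - 1339 = 12 \left(-417\right) - 1339 = -5004 - 1339 = -6343$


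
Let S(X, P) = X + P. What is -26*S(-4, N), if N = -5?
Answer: 234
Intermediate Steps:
S(X, P) = P + X
-26*S(-4, N) = -26*(-5 - 4) = -26*(-9) = 234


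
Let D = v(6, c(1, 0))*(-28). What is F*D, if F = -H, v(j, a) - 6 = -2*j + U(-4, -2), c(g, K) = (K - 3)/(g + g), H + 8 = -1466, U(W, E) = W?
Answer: 412720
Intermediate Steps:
H = -1474 (H = -8 - 1466 = -1474)
c(g, K) = (-3 + K)/(2*g) (c(g, K) = (-3 + K)/((2*g)) = (-3 + K)*(1/(2*g)) = (-3 + K)/(2*g))
v(j, a) = 2 - 2*j (v(j, a) = 6 + (-2*j - 4) = 6 + (-4 - 2*j) = 2 - 2*j)
F = 1474 (F = -1*(-1474) = 1474)
D = 280 (D = (2 - 2*6)*(-28) = (2 - 12)*(-28) = -10*(-28) = 280)
F*D = 1474*280 = 412720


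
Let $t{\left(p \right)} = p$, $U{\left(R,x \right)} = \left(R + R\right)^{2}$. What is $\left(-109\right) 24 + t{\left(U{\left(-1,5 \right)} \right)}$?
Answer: $-2612$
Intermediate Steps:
$U{\left(R,x \right)} = 4 R^{2}$ ($U{\left(R,x \right)} = \left(2 R\right)^{2} = 4 R^{2}$)
$\left(-109\right) 24 + t{\left(U{\left(-1,5 \right)} \right)} = \left(-109\right) 24 + 4 \left(-1\right)^{2} = -2616 + 4 \cdot 1 = -2616 + 4 = -2612$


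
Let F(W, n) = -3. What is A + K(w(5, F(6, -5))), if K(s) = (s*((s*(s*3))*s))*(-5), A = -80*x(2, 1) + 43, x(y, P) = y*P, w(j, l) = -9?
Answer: -98532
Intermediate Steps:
x(y, P) = P*y
A = -117 (A = -80*2 + 43 = -160 + 43 = -117)
K(s) = -15*s**4 (K(s) = (s*((s*(3*s))*s))*(-5) = (s*((3*s**2)*s))*(-5) = (s*(3*s**3))*(-5) = (3*s**4)*(-5) = -15*s**4)
A + K(w(5, F(6, -5))) = -117 - 15*(-9)**4 = -117 - 15*6561 = -117 - 98415 = -98532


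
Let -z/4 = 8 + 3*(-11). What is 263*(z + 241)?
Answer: 89683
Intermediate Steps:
z = 100 (z = -4*(8 + 3*(-11)) = -4*(8 - 33) = -4*(-25) = 100)
263*(z + 241) = 263*(100 + 241) = 263*341 = 89683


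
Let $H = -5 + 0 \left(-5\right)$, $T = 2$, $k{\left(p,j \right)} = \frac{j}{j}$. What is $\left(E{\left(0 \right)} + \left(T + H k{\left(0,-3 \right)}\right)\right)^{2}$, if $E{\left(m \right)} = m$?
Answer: $9$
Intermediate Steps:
$k{\left(p,j \right)} = 1$
$H = -5$ ($H = -5 + 0 = -5$)
$\left(E{\left(0 \right)} + \left(T + H k{\left(0,-3 \right)}\right)\right)^{2} = \left(0 + \left(2 - 5\right)\right)^{2} = \left(0 - 3\right)^{2} = \left(-3\right)^{2} = 9$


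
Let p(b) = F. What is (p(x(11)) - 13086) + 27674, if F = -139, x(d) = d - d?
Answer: 14449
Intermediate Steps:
x(d) = 0
p(b) = -139
(p(x(11)) - 13086) + 27674 = (-139 - 13086) + 27674 = -13225 + 27674 = 14449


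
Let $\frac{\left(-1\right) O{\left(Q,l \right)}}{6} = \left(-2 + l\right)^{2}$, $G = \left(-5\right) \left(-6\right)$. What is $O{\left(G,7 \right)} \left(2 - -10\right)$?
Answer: $-1800$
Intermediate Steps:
$G = 30$
$O{\left(Q,l \right)} = - 6 \left(-2 + l\right)^{2}$
$O{\left(G,7 \right)} \left(2 - -10\right) = - 6 \left(-2 + 7\right)^{2} \left(2 - -10\right) = - 6 \cdot 5^{2} \left(2 + 10\right) = \left(-6\right) 25 \cdot 12 = \left(-150\right) 12 = -1800$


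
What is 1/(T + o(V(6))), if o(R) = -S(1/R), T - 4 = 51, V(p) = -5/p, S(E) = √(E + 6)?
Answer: 275/15101 + 2*√30/15101 ≈ 0.018936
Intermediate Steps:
S(E) = √(6 + E)
T = 55 (T = 4 + 51 = 55)
o(R) = -√(6 + 1/R)
1/(T + o(V(6))) = 1/(55 - √(6 + 1/(-5/6))) = 1/(55 - √(6 + 1/(-5*⅙))) = 1/(55 - √(6 + 1/(-⅚))) = 1/(55 - √(6 - 6/5)) = 1/(55 - √(24/5)) = 1/(55 - 2*√30/5)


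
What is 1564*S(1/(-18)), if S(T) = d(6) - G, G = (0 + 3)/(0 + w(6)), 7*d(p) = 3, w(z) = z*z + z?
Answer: 3910/7 ≈ 558.57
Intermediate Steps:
w(z) = z + z² (w(z) = z² + z = z + z²)
d(p) = 3/7 (d(p) = (⅐)*3 = 3/7)
G = 1/14 (G = (0 + 3)/(0 + 6*(1 + 6)) = 3/(0 + 6*7) = 3/(0 + 42) = 3/42 = 3*(1/42) = 1/14 ≈ 0.071429)
S(T) = 5/14 (S(T) = 3/7 - 1*1/14 = 3/7 - 1/14 = 5/14)
1564*S(1/(-18)) = 1564*(5/14) = 3910/7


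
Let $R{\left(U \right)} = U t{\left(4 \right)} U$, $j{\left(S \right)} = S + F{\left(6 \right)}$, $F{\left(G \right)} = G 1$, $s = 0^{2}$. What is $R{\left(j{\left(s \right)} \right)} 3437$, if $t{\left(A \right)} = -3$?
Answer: $-371196$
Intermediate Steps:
$s = 0$
$F{\left(G \right)} = G$
$j{\left(S \right)} = 6 + S$ ($j{\left(S \right)} = S + 6 = 6 + S$)
$R{\left(U \right)} = - 3 U^{2}$ ($R{\left(U \right)} = U \left(-3\right) U = - 3 U U = - 3 U^{2}$)
$R{\left(j{\left(s \right)} \right)} 3437 = - 3 \left(6 + 0\right)^{2} \cdot 3437 = - 3 \cdot 6^{2} \cdot 3437 = \left(-3\right) 36 \cdot 3437 = \left(-108\right) 3437 = -371196$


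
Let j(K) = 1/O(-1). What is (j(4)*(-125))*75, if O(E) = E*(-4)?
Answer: -9375/4 ≈ -2343.8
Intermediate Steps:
O(E) = -4*E
j(K) = 1/4 (j(K) = 1/(-4*(-1)) = 1/4)
(j(4)*(-125))*75 = ((1/4)*(-125))*75 = -125/4*75 = -9375/4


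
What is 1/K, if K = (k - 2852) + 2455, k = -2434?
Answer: -1/2831 ≈ -0.00035323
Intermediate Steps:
K = -2831 (K = (-2434 - 2852) + 2455 = -5286 + 2455 = -2831)
1/K = 1/(-2831) = -1/2831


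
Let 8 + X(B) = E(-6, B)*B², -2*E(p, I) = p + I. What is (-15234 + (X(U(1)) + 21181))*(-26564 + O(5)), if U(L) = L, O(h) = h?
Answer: -315600597/2 ≈ -1.5780e+8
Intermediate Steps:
E(p, I) = -I/2 - p/2 (E(p, I) = -(p + I)/2 = -(I + p)/2 = -I/2 - p/2)
X(B) = -8 + B²*(3 - B/2) (X(B) = -8 + (-B/2 - ½*(-6))*B² = -8 + (-B/2 + 3)*B² = -8 + (3 - B/2)*B² = -8 + B²*(3 - B/2))
(-15234 + (X(U(1)) + 21181))*(-26564 + O(5)) = (-15234 + ((-8 + (½)*1²*(6 - 1*1)) + 21181))*(-26564 + 5) = (-15234 + ((-8 + (½)*1*(6 - 1)) + 21181))*(-26559) = (-15234 + ((-8 + (½)*1*5) + 21181))*(-26559) = (-15234 + ((-8 + 5/2) + 21181))*(-26559) = (-15234 + (-11/2 + 21181))*(-26559) = (-15234 + 42351/2)*(-26559) = (11883/2)*(-26559) = -315600597/2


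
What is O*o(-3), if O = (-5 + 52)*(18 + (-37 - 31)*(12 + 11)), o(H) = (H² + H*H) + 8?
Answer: -1889212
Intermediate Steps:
o(H) = 8 + 2*H² (o(H) = (H² + H²) + 8 = 2*H² + 8 = 8 + 2*H²)
O = -72662 (O = 47*(18 - 68*23) = 47*(18 - 1564) = 47*(-1546) = -72662)
O*o(-3) = -72662*(8 + 2*(-3)²) = -72662*(8 + 2*9) = -72662*(8 + 18) = -72662*26 = -1889212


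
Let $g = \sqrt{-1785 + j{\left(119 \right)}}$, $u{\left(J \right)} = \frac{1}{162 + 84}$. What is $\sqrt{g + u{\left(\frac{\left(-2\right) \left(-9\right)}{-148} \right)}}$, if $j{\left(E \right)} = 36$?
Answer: $\frac{\sqrt{246 + 60516 i \sqrt{1749}}}{246} \approx 4.573 + 4.5726 i$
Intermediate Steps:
$u{\left(J \right)} = \frac{1}{246}$
$g = i \sqrt{1749}$ ($g = \sqrt{-1785 + 36} = \sqrt{-1749} = i \sqrt{1749} \approx 41.821 i$)
$\sqrt{g + u{\left(\frac{\left(-2\right) \left(-9\right)}{-148} \right)}} = \sqrt{i \sqrt{1749} + \frac{1}{246}} = \sqrt{\frac{1}{246} + i \sqrt{1749}}$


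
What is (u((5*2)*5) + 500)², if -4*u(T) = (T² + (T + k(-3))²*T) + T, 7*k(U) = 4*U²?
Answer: 13975447640625/9604 ≈ 1.4552e+9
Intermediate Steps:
k(U) = 4*U²/7 (k(U) = (4*U²)/7 = 4*U²/7)
u(T) = -T/4 - T²/4 - T*(36/7 + T)²/4 (u(T) = -((T² + (T + (4/7)*(-3)²)²*T) + T)/4 = -((T² + (T + (4/7)*9)²*T) + T)/4 = -((T² + (T + 36/7)²*T) + T)/4 = -((T² + (36/7 + T)²*T) + T)/4 = -((T² + T*(36/7 + T)²) + T)/4 = -(T + T² + T*(36/7 + T)²)/4 = -T/4 - T²/4 - T*(36/7 + T)²/4)
(u((5*2)*5) + 500)² = (((5*2)*5)*(-1345 - 553*5*2*5 - 49*((5*2)*5)²)/196 + 500)² = ((10*5)*(-1345 - 5530*5 - 49*(10*5)²)/196 + 500)² = ((1/196)*50*(-1345 - 553*50 - 49*50²) + 500)² = ((1/196)*50*(-1345 - 27650 - 49*2500) + 500)² = ((1/196)*50*(-1345 - 27650 - 122500) + 500)² = ((1/196)*50*(-151495) + 500)² = (-3787375/98 + 500)² = (-3738375/98)² = 13975447640625/9604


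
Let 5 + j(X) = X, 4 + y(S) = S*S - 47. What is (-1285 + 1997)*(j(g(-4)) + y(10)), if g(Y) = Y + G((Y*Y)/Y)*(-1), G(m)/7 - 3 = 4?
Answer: -6408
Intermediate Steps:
G(m) = 49 (G(m) = 21 + 7*4 = 21 + 28 = 49)
y(S) = -51 + S² (y(S) = -4 + (S*S - 47) = -4 + (S² - 47) = -4 + (-47 + S²) = -51 + S²)
g(Y) = -49 + Y (g(Y) = Y + 49*(-1) = Y - 49 = -49 + Y)
j(X) = -5 + X
(-1285 + 1997)*(j(g(-4)) + y(10)) = (-1285 + 1997)*((-5 + (-49 - 4)) + (-51 + 10²)) = 712*((-5 - 53) + (-51 + 100)) = 712*(-58 + 49) = 712*(-9) = -6408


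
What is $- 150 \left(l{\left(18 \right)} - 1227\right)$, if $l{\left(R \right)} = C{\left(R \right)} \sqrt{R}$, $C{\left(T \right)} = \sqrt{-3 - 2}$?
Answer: $184050 - 450 i \sqrt{10} \approx 1.8405 \cdot 10^{5} - 1423.0 i$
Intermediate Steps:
$C{\left(T \right)} = i \sqrt{5}$ ($C{\left(T \right)} = \sqrt{-5} = i \sqrt{5}$)
$l{\left(R \right)} = i \sqrt{5} \sqrt{R}$
$- 150 \left(l{\left(18 \right)} - 1227\right) = - 150 \left(i \sqrt{5} \sqrt{18} - 1227\right) = - 150 \left(i \sqrt{5} \cdot 3 \sqrt{2} - 1227\right) = - 150 \left(3 i \sqrt{10} - 1227\right) = - 150 \left(-1227 + 3 i \sqrt{10}\right) = 184050 - 450 i \sqrt{10}$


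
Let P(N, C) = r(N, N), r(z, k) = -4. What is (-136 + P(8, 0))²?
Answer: 19600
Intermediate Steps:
P(N, C) = -4
(-136 + P(8, 0))² = (-136 - 4)² = (-140)² = 19600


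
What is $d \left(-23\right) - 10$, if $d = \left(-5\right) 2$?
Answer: $220$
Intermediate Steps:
$d = -10$
$d \left(-23\right) - 10 = \left(-10\right) \left(-23\right) - 10 = 230 - 10 = 220$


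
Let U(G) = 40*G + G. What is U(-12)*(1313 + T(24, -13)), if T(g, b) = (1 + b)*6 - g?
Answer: -598764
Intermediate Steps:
T(g, b) = 6 - g + 6*b (T(g, b) = (6 + 6*b) - g = 6 - g + 6*b)
U(G) = 41*G
U(-12)*(1313 + T(24, -13)) = (41*(-12))*(1313 + (6 - 1*24 + 6*(-13))) = -492*(1313 + (6 - 24 - 78)) = -492*(1313 - 96) = -492*1217 = -598764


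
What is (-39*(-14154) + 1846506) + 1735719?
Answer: 4134231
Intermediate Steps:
(-39*(-14154) + 1846506) + 1735719 = (552006 + 1846506) + 1735719 = 2398512 + 1735719 = 4134231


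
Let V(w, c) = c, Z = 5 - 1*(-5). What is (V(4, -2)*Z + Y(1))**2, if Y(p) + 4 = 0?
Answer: 576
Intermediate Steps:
Y(p) = -4 (Y(p) = -4 + 0 = -4)
Z = 10 (Z = 5 + 5 = 10)
(V(4, -2)*Z + Y(1))**2 = (-2*10 - 4)**2 = (-20 - 4)**2 = (-24)**2 = 576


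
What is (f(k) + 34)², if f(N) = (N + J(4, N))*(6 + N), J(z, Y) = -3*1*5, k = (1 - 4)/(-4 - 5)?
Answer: 280900/81 ≈ 3467.9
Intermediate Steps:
k = ⅓ (k = -3/(-9) = -3*(-⅑) = ⅓ ≈ 0.33333)
J(z, Y) = -15 (J(z, Y) = -3*5 = -15)
f(N) = (-15 + N)*(6 + N) (f(N) = (N - 15)*(6 + N) = (-15 + N)*(6 + N))
(f(k) + 34)² = ((-90 + (⅓)² - 9*⅓) + 34)² = ((-90 + ⅑ - 3) + 34)² = (-836/9 + 34)² = (-530/9)² = 280900/81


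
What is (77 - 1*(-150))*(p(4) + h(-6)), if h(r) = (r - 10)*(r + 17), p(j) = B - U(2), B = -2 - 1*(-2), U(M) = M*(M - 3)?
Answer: -39498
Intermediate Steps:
U(M) = M*(-3 + M)
B = 0 (B = -2 + 2 = 0)
p(j) = 2 (p(j) = 0 - 2*(-3 + 2) = 0 - 2*(-1) = 0 - 1*(-2) = 0 + 2 = 2)
h(r) = (-10 + r)*(17 + r)
(77 - 1*(-150))*(p(4) + h(-6)) = (77 - 1*(-150))*(2 + (-170 + (-6)² + 7*(-6))) = (77 + 150)*(2 + (-170 + 36 - 42)) = 227*(2 - 176) = 227*(-174) = -39498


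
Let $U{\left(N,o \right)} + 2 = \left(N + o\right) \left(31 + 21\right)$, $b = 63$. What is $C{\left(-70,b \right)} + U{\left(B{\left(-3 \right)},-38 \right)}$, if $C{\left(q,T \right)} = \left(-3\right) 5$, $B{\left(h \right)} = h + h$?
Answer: $-2305$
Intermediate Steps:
$B{\left(h \right)} = 2 h$
$C{\left(q,T \right)} = -15$
$U{\left(N,o \right)} = -2 + 52 N + 52 o$ ($U{\left(N,o \right)} = -2 + \left(N + o\right) \left(31 + 21\right) = -2 + \left(N + o\right) 52 = -2 + \left(52 N + 52 o\right) = -2 + 52 N + 52 o$)
$C{\left(-70,b \right)} + U{\left(B{\left(-3 \right)},-38 \right)} = -15 + \left(-2 + 52 \cdot 2 \left(-3\right) + 52 \left(-38\right)\right) = -15 - 2290 = -2305$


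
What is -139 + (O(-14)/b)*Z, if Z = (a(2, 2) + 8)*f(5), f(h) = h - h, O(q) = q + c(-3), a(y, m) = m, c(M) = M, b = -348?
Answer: -139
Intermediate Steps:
O(q) = -3 + q (O(q) = q - 3 = -3 + q)
f(h) = 0
Z = 0 (Z = (2 + 8)*0 = 10*0 = 0)
-139 + (O(-14)/b)*Z = -139 + ((-3 - 14)/(-348))*0 = -139 - 17*(-1/348)*0 = -139 + (17/348)*0 = -139 + 0 = -139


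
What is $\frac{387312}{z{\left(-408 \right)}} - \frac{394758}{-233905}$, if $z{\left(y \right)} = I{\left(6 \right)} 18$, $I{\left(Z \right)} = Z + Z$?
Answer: $\frac{539758816}{300735} \approx 1794.8$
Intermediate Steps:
$I{\left(Z \right)} = 2 Z$
$z{\left(y \right)} = 216$ ($z{\left(y \right)} = 2 \cdot 6 \cdot 18 = 12 \cdot 18 = 216$)
$\frac{387312}{z{\left(-408 \right)}} - \frac{394758}{-233905} = \frac{387312}{216} - \frac{394758}{-233905} = 387312 \cdot \frac{1}{216} - - \frac{56394}{33415} = \frac{16138}{9} + \frac{56394}{33415} = \frac{539758816}{300735}$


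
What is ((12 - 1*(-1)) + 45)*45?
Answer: 2610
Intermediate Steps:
((12 - 1*(-1)) + 45)*45 = ((12 + 1) + 45)*45 = (13 + 45)*45 = 58*45 = 2610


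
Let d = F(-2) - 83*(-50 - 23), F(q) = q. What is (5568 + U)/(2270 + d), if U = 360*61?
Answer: 27528/8327 ≈ 3.3059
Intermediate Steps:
U = 21960
d = 6057 (d = -2 - 83*(-50 - 23) = -2 - 83*(-73) = -2 + 6059 = 6057)
(5568 + U)/(2270 + d) = (5568 + 21960)/(2270 + 6057) = 27528/8327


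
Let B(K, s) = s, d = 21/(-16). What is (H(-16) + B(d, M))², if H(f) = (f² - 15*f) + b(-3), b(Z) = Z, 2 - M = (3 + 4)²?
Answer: 198916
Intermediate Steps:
d = -21/16 (d = 21*(-1/16) = -21/16 ≈ -1.3125)
M = -47 (M = 2 - (3 + 4)² = 2 - 1*7² = 2 - 1*49 = 2 - 49 = -47)
H(f) = -3 + f² - 15*f (H(f) = (f² - 15*f) - 3 = -3 + f² - 15*f)
(H(-16) + B(d, M))² = ((-3 + (-16)² - 15*(-16)) - 47)² = ((-3 + 256 + 240) - 47)² = (493 - 47)² = 446² = 198916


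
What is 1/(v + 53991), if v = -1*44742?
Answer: 1/9249 ≈ 0.00010812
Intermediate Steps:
v = -44742
1/(v + 53991) = 1/(-44742 + 53991) = 1/9249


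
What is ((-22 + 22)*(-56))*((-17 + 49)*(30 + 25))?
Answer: 0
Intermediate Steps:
((-22 + 22)*(-56))*((-17 + 49)*(30 + 25)) = (0*(-56))*(32*55) = 0*1760 = 0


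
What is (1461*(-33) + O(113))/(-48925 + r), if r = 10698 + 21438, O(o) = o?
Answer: 48100/16789 ≈ 2.8650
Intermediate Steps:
r = 32136
(1461*(-33) + O(113))/(-48925 + r) = (1461*(-33) + 113)/(-48925 + 32136) = (-48213 + 113)/(-16789) = -48100*(-1/16789) = 48100/16789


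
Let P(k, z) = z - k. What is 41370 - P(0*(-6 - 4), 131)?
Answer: 41239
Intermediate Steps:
41370 - P(0*(-6 - 4), 131) = 41370 - (131 - 0*(-6 - 4)) = 41370 - (131 - 0*(-10)) = 41370 - (131 - 1*0) = 41370 - (131 + 0) = 41370 - 1*131 = 41370 - 131 = 41239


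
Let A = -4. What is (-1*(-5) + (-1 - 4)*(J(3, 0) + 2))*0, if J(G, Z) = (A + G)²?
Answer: 0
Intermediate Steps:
J(G, Z) = (-4 + G)²
(-1*(-5) + (-1 - 4)*(J(3, 0) + 2))*0 = (-1*(-5) + (-1 - 4)*((-4 + 3)² + 2))*0 = (5 - 5*((-1)² + 2))*0 = (5 - 5*(1 + 2))*0 = (5 - 5*3)*0 = (5 - 15)*0 = -10*0 = 0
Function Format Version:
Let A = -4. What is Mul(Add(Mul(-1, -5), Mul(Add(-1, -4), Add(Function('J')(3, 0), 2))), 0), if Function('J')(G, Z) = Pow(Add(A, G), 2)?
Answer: 0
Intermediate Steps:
Function('J')(G, Z) = Pow(Add(-4, G), 2)
Mul(Add(Mul(-1, -5), Mul(Add(-1, -4), Add(Function('J')(3, 0), 2))), 0) = Mul(Add(Mul(-1, -5), Mul(Add(-1, -4), Add(Pow(Add(-4, 3), 2), 2))), 0) = Mul(Add(5, Mul(-5, Add(Pow(-1, 2), 2))), 0) = Mul(Add(5, Mul(-5, Add(1, 2))), 0) = Mul(Add(5, Mul(-5, 3)), 0) = Mul(Add(5, -15), 0) = Mul(-10, 0) = 0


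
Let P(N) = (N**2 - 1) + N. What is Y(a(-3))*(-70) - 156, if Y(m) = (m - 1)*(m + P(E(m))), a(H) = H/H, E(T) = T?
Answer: -156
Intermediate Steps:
P(N) = -1 + N + N**2 (P(N) = (-1 + N**2) + N = -1 + N + N**2)
a(H) = 1
Y(m) = (-1 + m)*(-1 + m**2 + 2*m) (Y(m) = (m - 1)*(m + (-1 + m + m**2)) = (-1 + m)*(-1 + m**2 + 2*m))
Y(a(-3))*(-70) - 156 = (1 + 1**2 + 1**3 - 3*1)*(-70) - 156 = (1 + 1 + 1 - 3)*(-70) - 156 = 0*(-70) - 156 = 0 - 156 = -156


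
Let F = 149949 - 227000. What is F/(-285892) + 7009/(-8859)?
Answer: -1321222219/2532717228 ≈ -0.52166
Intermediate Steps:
F = -77051
F/(-285892) + 7009/(-8859) = -77051/(-285892) + 7009/(-8859) = -77051*(-1/285892) + 7009*(-1/8859) = 77051/285892 - 7009/8859 = -1321222219/2532717228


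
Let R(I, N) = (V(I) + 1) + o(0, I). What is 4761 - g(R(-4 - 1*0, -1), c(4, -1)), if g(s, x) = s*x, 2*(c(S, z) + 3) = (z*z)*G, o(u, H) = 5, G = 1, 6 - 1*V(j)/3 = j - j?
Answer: 4821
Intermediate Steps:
V(j) = 18 (V(j) = 18 - 3*(j - j) = 18 - 3*0 = 18 + 0 = 18)
c(S, z) = -3 + z²/2 (c(S, z) = -3 + ((z*z)*1)/2 = -3 + (z²*1)/2 = -3 + z²/2)
R(I, N) = 24 (R(I, N) = (18 + 1) + 5 = 19 + 5 = 24)
4761 - g(R(-4 - 1*0, -1), c(4, -1)) = 4761 - 24*(-3 + (½)*(-1)²) = 4761 - 24*(-3 + (½)*1) = 4761 - 24*(-3 + ½) = 4761 - 24*(-5)/2 = 4761 - 1*(-60) = 4761 + 60 = 4821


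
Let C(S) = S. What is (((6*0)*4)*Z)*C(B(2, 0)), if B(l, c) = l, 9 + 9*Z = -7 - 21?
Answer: 0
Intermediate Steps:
Z = -37/9 (Z = -1 + (-7 - 21)/9 = -1 + (⅑)*(-28) = -1 - 28/9 = -37/9 ≈ -4.1111)
(((6*0)*4)*Z)*C(B(2, 0)) = (((6*0)*4)*(-37/9))*2 = ((0*4)*(-37/9))*2 = (0*(-37/9))*2 = 0*2 = 0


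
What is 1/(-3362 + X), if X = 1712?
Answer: -1/1650 ≈ -0.00060606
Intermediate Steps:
1/(-3362 + X) = 1/(-3362 + 1712) = 1/(-1650) = -1/1650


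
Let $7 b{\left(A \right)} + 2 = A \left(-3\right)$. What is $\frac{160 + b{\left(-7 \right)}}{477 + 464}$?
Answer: $\frac{1139}{6587} \approx 0.17292$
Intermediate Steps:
$b{\left(A \right)} = - \frac{2}{7} - \frac{3 A}{7}$ ($b{\left(A \right)} = - \frac{2}{7} + \frac{A \left(-3\right)}{7} = - \frac{2}{7} + \frac{\left(-3\right) A}{7} = - \frac{2}{7} - \frac{3 A}{7}$)
$\frac{160 + b{\left(-7 \right)}}{477 + 464} = \frac{160 - - \frac{19}{7}}{477 + 464} = \frac{160 + \left(- \frac{2}{7} + 3\right)}{941} = \left(160 + \frac{19}{7}\right) \frac{1}{941} = \frac{1139}{7} \cdot \frac{1}{941} = \frac{1139}{6587}$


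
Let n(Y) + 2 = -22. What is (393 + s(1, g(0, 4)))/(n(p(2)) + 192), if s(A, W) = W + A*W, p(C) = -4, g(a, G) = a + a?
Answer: 131/56 ≈ 2.3393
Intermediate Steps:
g(a, G) = 2*a
n(Y) = -24 (n(Y) = -2 - 22 = -24)
(393 + s(1, g(0, 4)))/(n(p(2)) + 192) = (393 + (2*0)*(1 + 1))/(-24 + 192) = (393 + 0*2)/168 = (393 + 0)*(1/168) = 393*(1/168) = 131/56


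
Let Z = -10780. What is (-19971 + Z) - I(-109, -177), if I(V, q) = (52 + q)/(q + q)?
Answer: -10885979/354 ≈ -30751.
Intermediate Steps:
I(V, q) = (52 + q)/(2*q) (I(V, q) = (52 + q)/((2*q)) = (52 + q)*(1/(2*q)) = (52 + q)/(2*q))
(-19971 + Z) - I(-109, -177) = (-19971 - 10780) - (52 - 177)/(2*(-177)) = -30751 - (-1)*(-125)/(2*177) = -30751 - 1*125/354 = -30751 - 125/354 = -10885979/354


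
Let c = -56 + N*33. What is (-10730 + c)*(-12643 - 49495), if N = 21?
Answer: 627158834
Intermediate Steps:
c = 637 (c = -56 + 21*33 = -56 + 693 = 637)
(-10730 + c)*(-12643 - 49495) = (-10730 + 637)*(-12643 - 49495) = -10093*(-62138) = 627158834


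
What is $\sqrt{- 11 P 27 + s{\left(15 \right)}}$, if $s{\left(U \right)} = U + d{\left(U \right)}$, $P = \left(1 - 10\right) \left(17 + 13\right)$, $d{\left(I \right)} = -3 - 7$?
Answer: $\sqrt{80195} \approx 283.19$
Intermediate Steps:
$d{\left(I \right)} = -10$
$P = -270$ ($P = \left(-9\right) 30 = -270$)
$s{\left(U \right)} = -10 + U$ ($s{\left(U \right)} = U - 10 = -10 + U$)
$\sqrt{- 11 P 27 + s{\left(15 \right)}} = \sqrt{\left(-11\right) \left(-270\right) 27 + \left(-10 + 15\right)} = \sqrt{2970 \cdot 27 + 5} = \sqrt{80190 + 5} = \sqrt{80195}$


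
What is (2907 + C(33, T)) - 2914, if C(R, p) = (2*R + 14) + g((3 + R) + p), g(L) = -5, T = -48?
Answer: 68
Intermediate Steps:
C(R, p) = 9 + 2*R (C(R, p) = (2*R + 14) - 5 = (14 + 2*R) - 5 = 9 + 2*R)
(2907 + C(33, T)) - 2914 = (2907 + (9 + 2*33)) - 2914 = (2907 + (9 + 66)) - 2914 = (2907 + 75) - 2914 = 2982 - 2914 = 68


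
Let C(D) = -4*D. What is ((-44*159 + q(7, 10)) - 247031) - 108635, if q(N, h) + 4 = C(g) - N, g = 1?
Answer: -362677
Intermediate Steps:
q(N, h) = -8 - N (q(N, h) = -4 + (-4*1 - N) = -4 + (-4 - N) = -8 - N)
((-44*159 + q(7, 10)) - 247031) - 108635 = ((-44*159 + (-8 - 1*7)) - 247031) - 108635 = ((-6996 + (-8 - 7)) - 247031) - 108635 = ((-6996 - 15) - 247031) - 108635 = (-7011 - 247031) - 108635 = -254042 - 108635 = -362677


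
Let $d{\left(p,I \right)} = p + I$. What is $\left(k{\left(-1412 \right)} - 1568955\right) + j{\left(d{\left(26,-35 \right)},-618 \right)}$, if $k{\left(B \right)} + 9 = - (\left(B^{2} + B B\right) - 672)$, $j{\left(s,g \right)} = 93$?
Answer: $-5555687$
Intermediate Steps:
$d{\left(p,I \right)} = I + p$
$k{\left(B \right)} = 663 - 2 B^{2}$ ($k{\left(B \right)} = -9 - \left(\left(B^{2} + B B\right) - 672\right) = -9 - \left(\left(B^{2} + B^{2}\right) - 672\right) = -9 - \left(2 B^{2} - 672\right) = -9 - \left(-672 + 2 B^{2}\right) = 663 - 2 B^{2}$)
$\left(k{\left(-1412 \right)} - 1568955\right) + j{\left(d{\left(26,-35 \right)},-618 \right)} = \left(\left(663 - 2 \left(-1412\right)^{2}\right) - 1568955\right) + 93 = \left(\left(663 - 3987488\right) - 1568955\right) + 93 = \left(-3986825 - 1568955\right) + 93 = -5555780 + 93 = -5555687$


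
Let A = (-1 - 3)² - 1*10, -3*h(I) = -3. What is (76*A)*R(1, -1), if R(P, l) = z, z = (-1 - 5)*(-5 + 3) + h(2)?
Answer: 5928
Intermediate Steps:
h(I) = 1 (h(I) = -⅓*(-3) = 1)
A = 6 (A = (-4)² - 10 = 16 - 10 = 6)
z = 13 (z = (-1 - 5)*(-5 + 3) + 1 = -6*(-2) + 1 = 12 + 1 = 13)
R(P, l) = 13
(76*A)*R(1, -1) = (76*6)*13 = 456*13 = 5928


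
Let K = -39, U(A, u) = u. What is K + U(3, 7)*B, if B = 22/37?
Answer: -1289/37 ≈ -34.838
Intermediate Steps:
B = 22/37 (B = 22*(1/37) = 22/37 ≈ 0.59459)
K + U(3, 7)*B = -39 + 7*(22/37) = -39 + 154/37 = -1289/37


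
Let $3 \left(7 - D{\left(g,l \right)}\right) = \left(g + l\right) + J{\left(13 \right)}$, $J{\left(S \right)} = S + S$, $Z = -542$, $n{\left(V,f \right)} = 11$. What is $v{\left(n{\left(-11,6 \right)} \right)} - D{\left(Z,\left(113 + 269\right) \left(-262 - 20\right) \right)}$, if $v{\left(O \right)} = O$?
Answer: $-36076$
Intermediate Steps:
$J{\left(S \right)} = 2 S$
$D{\left(g,l \right)} = - \frac{5}{3} - \frac{g}{3} - \frac{l}{3}$ ($D{\left(g,l \right)} = 7 - \frac{\left(g + l\right) + 2 \cdot 13}{3} = 7 - \frac{\left(g + l\right) + 26}{3} = 7 - \frac{26 + g + l}{3} = 7 - \left(\frac{26}{3} + \frac{g}{3} + \frac{l}{3}\right) = - \frac{5}{3} - \frac{g}{3} - \frac{l}{3}$)
$v{\left(n{\left(-11,6 \right)} \right)} - D{\left(Z,\left(113 + 269\right) \left(-262 - 20\right) \right)} = 11 - \left(- \frac{5}{3} - - \frac{542}{3} - \frac{\left(113 + 269\right) \left(-262 - 20\right)}{3}\right) = 11 - \left(- \frac{5}{3} + \frac{542}{3} - \frac{382 \left(-282\right)}{3}\right) = 11 - \left(- \frac{5}{3} + \frac{542}{3} - -35908\right) = 11 - \left(- \frac{5}{3} + \frac{542}{3} + 35908\right) = 11 - 36087 = -36076$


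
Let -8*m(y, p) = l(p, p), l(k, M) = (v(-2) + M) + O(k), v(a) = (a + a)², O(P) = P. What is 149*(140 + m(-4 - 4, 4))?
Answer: 20413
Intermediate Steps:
v(a) = 4*a² (v(a) = (2*a)² = 4*a²)
l(k, M) = 16 + M + k (l(k, M) = (4*(-2)² + M) + k = (4*4 + M) + k = (16 + M) + k = 16 + M + k)
m(y, p) = -2 - p/4 (m(y, p) = -(16 + p + p)/8 = -(16 + 2*p)/8 = -2 - p/4)
149*(140 + m(-4 - 4, 4)) = 149*(140 + (-2 - ¼*4)) = 149*(140 + (-2 - 1)) = 149*(140 - 3) = 149*137 = 20413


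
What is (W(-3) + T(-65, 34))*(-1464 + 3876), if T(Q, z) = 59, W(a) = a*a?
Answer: 164016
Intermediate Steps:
W(a) = a²
(W(-3) + T(-65, 34))*(-1464 + 3876) = ((-3)² + 59)*(-1464 + 3876) = (9 + 59)*2412 = 68*2412 = 164016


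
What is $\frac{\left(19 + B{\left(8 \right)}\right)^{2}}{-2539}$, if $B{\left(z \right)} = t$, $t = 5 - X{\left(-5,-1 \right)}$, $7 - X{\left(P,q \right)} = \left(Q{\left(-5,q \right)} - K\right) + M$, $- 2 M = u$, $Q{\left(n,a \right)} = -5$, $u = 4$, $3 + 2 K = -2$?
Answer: $- \frac{625}{10156} \approx -0.06154$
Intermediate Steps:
$K = - \frac{5}{2}$ ($K = - \frac{3}{2} + \frac{1}{2} \left(-2\right) = - \frac{3}{2} - 1 = - \frac{5}{2} \approx -2.5$)
$M = -2$ ($M = \left(- \frac{1}{2}\right) 4 = -2$)
$X{\left(P,q \right)} = \frac{23}{2}$ ($X{\left(P,q \right)} = 7 - \left(\left(-5 - - \frac{5}{2}\right) - 2\right) = 7 - \left(\left(-5 + \frac{5}{2}\right) - 2\right) = 7 - \left(- \frac{5}{2} - 2\right) = 7 - - \frac{9}{2} = 7 + \frac{9}{2} = \frac{23}{2}$)
$t = - \frac{13}{2}$ ($t = 5 - \frac{23}{2} = - \frac{13}{2} \approx -6.5$)
$B{\left(z \right)} = - \frac{13}{2}$
$\frac{\left(19 + B{\left(8 \right)}\right)^{2}}{-2539} = \frac{\left(19 - \frac{13}{2}\right)^{2}}{-2539} = \left(\frac{25}{2}\right)^{2} \left(- \frac{1}{2539}\right) = \frac{625}{4} \left(- \frac{1}{2539}\right) = - \frac{625}{10156}$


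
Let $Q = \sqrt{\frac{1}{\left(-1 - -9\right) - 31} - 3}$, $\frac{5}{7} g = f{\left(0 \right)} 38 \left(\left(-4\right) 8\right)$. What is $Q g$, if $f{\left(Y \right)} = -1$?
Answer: $\frac{8512 i \sqrt{1610}}{115} \approx 2969.9 i$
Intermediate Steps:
$g = \frac{8512}{5}$ ($g = \frac{7 \left(-1\right) 38 \left(\left(-4\right) 8\right)}{5} = \frac{7 \left(\left(-38\right) \left(-32\right)\right)}{5} = \frac{7}{5} \cdot 1216 = \frac{8512}{5} \approx 1702.4$)
$Q = \frac{i \sqrt{1610}}{23}$ ($Q = \sqrt{\frac{1}{\left(-1 + 9\right) - 31} - 3} = \sqrt{\frac{1}{8 - 31} - 3} = \sqrt{\frac{1}{-23} - 3} = \sqrt{- \frac{1}{23} - 3} = \sqrt{- \frac{70}{23}} = \frac{i \sqrt{1610}}{23} \approx 1.7446 i$)
$Q g = \frac{i \sqrt{1610}}{23} \cdot \frac{8512}{5} = \frac{8512 i \sqrt{1610}}{115}$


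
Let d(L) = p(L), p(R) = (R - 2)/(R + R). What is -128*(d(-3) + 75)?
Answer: -29120/3 ≈ -9706.7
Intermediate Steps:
p(R) = (-2 + R)/(2*R) (p(R) = (-2 + R)/((2*R)) = (-2 + R)*(1/(2*R)) = (-2 + R)/(2*R))
d(L) = (-2 + L)/(2*L)
-128*(d(-3) + 75) = -128*((½)*(-2 - 3)/(-3) + 75) = -128*((½)*(-⅓)*(-5) + 75) = -128*(⅚ + 75) = -128*455/6 = -29120/3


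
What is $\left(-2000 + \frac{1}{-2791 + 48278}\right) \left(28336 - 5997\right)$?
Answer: $- \frac{2032268163661}{45487} \approx -4.4678 \cdot 10^{7}$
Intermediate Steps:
$\left(-2000 + \frac{1}{-2791 + 48278}\right) \left(28336 - 5997\right) = \left(-2000 + \frac{1}{45487}\right) 22339 = \left(- \frac{90973999}{45487}\right) 22339 = - \frac{2032268163661}{45487}$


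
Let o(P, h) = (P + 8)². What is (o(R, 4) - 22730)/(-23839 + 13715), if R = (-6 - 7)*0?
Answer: 11333/5062 ≈ 2.2388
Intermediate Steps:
R = 0 (R = -13*0 = 0)
o(P, h) = (8 + P)²
(o(R, 4) - 22730)/(-23839 + 13715) = ((8 + 0)² - 22730)/(-23839 + 13715) = (8² - 22730)/(-10124) = (64 - 22730)*(-1/10124) = -22666*(-1/10124) = 11333/5062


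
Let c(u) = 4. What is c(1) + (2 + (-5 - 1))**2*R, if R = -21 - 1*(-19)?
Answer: -28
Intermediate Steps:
R = -2 (R = -21 + 19 = -2)
c(1) + (2 + (-5 - 1))**2*R = 4 + (2 + (-5 - 1))**2*(-2) = 4 + (2 - 6)**2*(-2) = 4 + (-4)**2*(-2) = 4 + 16*(-2) = 4 - 32 = -28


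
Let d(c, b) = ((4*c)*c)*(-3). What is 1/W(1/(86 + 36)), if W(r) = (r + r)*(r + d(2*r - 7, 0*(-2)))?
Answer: -453962/4355363 ≈ -0.10423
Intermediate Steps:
d(c, b) = -12*c² (d(c, b) = (4*c²)*(-3) = -12*c²)
W(r) = 2*r*(r - 12*(-7 + 2*r)²) (W(r) = (r + r)*(r - 12*(2*r - 7)²) = (2*r)*(r - 12*(-7 + 2*r)²) = 2*r*(r - 12*(-7 + 2*r)²))
1/W(1/(86 + 36)) = 1/(2*(1/(86 + 36) - 12*(-7 + 2/(86 + 36))²)/(86 + 36)) = 1/(2*(1/122 - 12*(-7 + 2/122)²)/122) = 1/(2*(1/122)*(1/122 - 12*(-7 + 2*(1/122))²)) = 1/(2*(1/122)*(1/122 - 12*(-7 + 1/61)²)) = 1/(2*(1/122)*(1/122 - 12*(-426/61)²)) = 1/(2*(1/122)*(1/122 - 12*181476/3721)) = 1/(2*(1/122)*(1/122 - 2177712/3721)) = 1/(2*(1/122)*(-4355363/7442)) = 1/(-4355363/453962) = -453962/4355363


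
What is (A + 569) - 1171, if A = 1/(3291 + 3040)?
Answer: -3811261/6331 ≈ -602.00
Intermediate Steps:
A = 1/6331 ≈ 0.00015795
(A + 569) - 1171 = (1/6331 + 569) - 1171 = 3602340/6331 - 1171 = -3811261/6331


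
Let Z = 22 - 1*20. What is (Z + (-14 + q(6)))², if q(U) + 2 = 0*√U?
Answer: 196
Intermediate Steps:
q(U) = -2 (q(U) = -2 + 0*√U = -2 + 0 = -2)
Z = 2 (Z = 22 - 20 = 2)
(Z + (-14 + q(6)))² = (2 + (-14 - 2))² = (2 - 16)² = (-14)² = 196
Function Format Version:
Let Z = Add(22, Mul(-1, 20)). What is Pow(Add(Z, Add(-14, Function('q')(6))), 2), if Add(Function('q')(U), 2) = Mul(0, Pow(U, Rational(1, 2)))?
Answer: 196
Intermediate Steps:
Function('q')(U) = -2 (Function('q')(U) = Add(-2, Mul(0, Pow(U, Rational(1, 2)))) = Add(-2, 0) = -2)
Z = 2 (Z = Add(22, -20) = 2)
Pow(Add(Z, Add(-14, Function('q')(6))), 2) = Pow(Add(2, Add(-14, -2)), 2) = Pow(Add(2, -16), 2) = Pow(-14, 2) = 196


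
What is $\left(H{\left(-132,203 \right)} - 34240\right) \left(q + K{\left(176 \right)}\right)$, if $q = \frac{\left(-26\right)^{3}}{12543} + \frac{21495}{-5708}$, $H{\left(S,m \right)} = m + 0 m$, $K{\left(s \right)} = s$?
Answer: $- \frac{416301868648387}{71595444} \approx -5.8146 \cdot 10^{6}$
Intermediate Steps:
$H{\left(S,m \right)} = m$ ($H{\left(S,m \right)} = m + 0 = m$)
$q = - \frac{369935593}{71595444}$ ($q = \left(-17576\right) \frac{1}{12543} + 21495 \left(- \frac{1}{5708}\right) = - \frac{17576}{12543} - \frac{21495}{5708} = - \frac{369935593}{71595444} \approx -5.167$)
$\left(H{\left(-132,203 \right)} - 34240\right) \left(q + K{\left(176 \right)}\right) = \left(203 - 34240\right) \left(- \frac{369935593}{71595444} + 176\right) = \left(-34037\right) \frac{12230862551}{71595444} = - \frac{416301868648387}{71595444}$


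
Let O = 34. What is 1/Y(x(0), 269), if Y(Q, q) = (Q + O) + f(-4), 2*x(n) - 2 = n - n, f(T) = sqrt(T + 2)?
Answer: 35/1227 - I*sqrt(2)/1227 ≈ 0.028525 - 0.0011526*I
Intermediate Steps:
f(T) = sqrt(2 + T)
x(n) = 1 (x(n) = 1 + (n - n)/2 = 1 + (1/2)*0 = 1 + 0 = 1)
Y(Q, q) = 34 + Q + I*sqrt(2) (Y(Q, q) = (Q + 34) + sqrt(2 - 4) = (34 + Q) + sqrt(-2) = (34 + Q) + I*sqrt(2) = 34 + Q + I*sqrt(2))
1/Y(x(0), 269) = 1/(34 + 1 + I*sqrt(2)) = 1/(35 + I*sqrt(2))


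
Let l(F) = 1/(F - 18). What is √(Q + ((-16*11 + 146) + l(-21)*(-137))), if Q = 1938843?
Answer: 2*√737234979/39 ≈ 1392.4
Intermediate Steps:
l(F) = 1/(-18 + F)
√(Q + ((-16*11 + 146) + l(-21)*(-137))) = √(1938843 + ((-16*11 + 146) - 137/(-18 - 21))) = √(1938843 + ((-176 + 146) - 137/(-39))) = √(1938843 + (-30 - 1/39*(-137))) = √(1938843 + (-30 + 137/39)) = √(1938843 - 1033/39) = √(75613844/39) = 2*√737234979/39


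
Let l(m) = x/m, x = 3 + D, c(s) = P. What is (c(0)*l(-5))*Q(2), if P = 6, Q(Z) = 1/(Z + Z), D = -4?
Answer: 3/10 ≈ 0.30000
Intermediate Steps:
Q(Z) = 1/(2*Z)
c(s) = 6
x = -1 (x = 3 - 4 = -1)
l(m) = -1/m
(c(0)*l(-5))*Q(2) = (6*(-1/(-5)))*((½)/2) = (6*(-1*(-⅕)))*((½)*(½)) = (6*(⅕))*(¼) = (6/5)*(¼) = 3/10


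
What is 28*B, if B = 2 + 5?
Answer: 196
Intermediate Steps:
B = 7
28*B = 28*7 = 196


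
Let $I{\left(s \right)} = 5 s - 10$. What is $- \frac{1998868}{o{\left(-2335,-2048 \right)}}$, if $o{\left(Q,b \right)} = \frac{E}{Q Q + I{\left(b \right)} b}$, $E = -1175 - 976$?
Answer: $\frac{52858515137300}{2151} \approx 2.4574 \cdot 10^{10}$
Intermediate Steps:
$E = -2151$
$I{\left(s \right)} = -10 + 5 s$
$o{\left(Q,b \right)} = - \frac{2151}{Q^{2} + b \left(-10 + 5 b\right)}$ ($o{\left(Q,b \right)} = - \frac{2151}{Q Q + \left(-10 + 5 b\right) b} = - \frac{2151}{Q^{2} + b \left(-10 + 5 b\right)}$)
$- \frac{1998868}{o{\left(-2335,-2048 \right)}} = - \frac{1998868}{\left(-2151\right) \frac{1}{\left(-2335\right)^{2} + 5 \left(-2048\right) \left(-2 - 2048\right)}} = - \frac{1998868}{\left(-2151\right) \frac{1}{5452225 + 5 \left(-2048\right) \left(-2050\right)}} = - \frac{1998868}{\left(-2151\right) \frac{1}{5452225 + 20992000}} = - \frac{1998868}{\left(-2151\right) \frac{1}{26444225}} = - \frac{1998868}{- \frac{2151}{26444225}} = \left(-1998868\right) \left(- \frac{26444225}{2151}\right) = \frac{52858515137300}{2151}$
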